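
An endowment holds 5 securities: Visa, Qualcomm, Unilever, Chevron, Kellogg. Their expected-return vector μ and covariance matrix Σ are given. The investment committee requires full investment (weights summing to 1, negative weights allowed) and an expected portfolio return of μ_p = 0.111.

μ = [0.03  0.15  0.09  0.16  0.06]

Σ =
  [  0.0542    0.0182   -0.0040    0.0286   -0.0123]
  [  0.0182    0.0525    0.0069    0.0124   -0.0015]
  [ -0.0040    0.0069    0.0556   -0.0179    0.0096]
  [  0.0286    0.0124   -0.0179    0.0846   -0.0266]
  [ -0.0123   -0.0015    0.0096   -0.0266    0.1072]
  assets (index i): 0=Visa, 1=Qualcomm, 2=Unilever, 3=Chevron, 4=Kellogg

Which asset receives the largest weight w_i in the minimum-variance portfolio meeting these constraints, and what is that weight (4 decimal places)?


Unilever (0.2929)

u=Σ⁻¹μ = [-1.3340  2.4607  1.9193  2.6815  0.9346]
v=Σ⁻¹𝟙 = [12.0050  9.1137  20.2626  14.6955  12.6652]
a=μᵀu=0.986935  b=𝟙ᵀu=6.662040  c=𝟙ᵀv=68.742054  D=ac−b²=23.461135
λ₁=(c·0.111−b)/D = (68.742054·0.111−6.662040)/23.461135 = 0.041274
λ₂=(a−b·0.111)/D = (0.986935−6.662040·0.111)/23.461135 = 0.010547
w* = 0.041274·u + 0.010547·v:
  w_0 = 0.041274·-1.3340 + 0.010547·12.0050 = 0.0716  (Visa)
  w_1 = 0.041274·2.4607 + 0.010547·9.1137 = 0.1977  (Qualcomm)
  w_2 = 0.041274·1.9193 + 0.010547·20.2626 = 0.2929  (Unilever)
  w_3 = 0.041274·2.6815 + 0.010547·14.6955 = 0.2657  (Chevron)
  w_4 = 0.041274·0.9346 + 0.010547·12.6652 = 0.1722  (Kellogg)
Σw_i=1.0000  μᵀw=0.1110
σ²=wᵀΣw=λ₁·μ_p+λ₂ = 0.041274·0.111 + 0.010547 = 0.015129 ≈ 0.0151


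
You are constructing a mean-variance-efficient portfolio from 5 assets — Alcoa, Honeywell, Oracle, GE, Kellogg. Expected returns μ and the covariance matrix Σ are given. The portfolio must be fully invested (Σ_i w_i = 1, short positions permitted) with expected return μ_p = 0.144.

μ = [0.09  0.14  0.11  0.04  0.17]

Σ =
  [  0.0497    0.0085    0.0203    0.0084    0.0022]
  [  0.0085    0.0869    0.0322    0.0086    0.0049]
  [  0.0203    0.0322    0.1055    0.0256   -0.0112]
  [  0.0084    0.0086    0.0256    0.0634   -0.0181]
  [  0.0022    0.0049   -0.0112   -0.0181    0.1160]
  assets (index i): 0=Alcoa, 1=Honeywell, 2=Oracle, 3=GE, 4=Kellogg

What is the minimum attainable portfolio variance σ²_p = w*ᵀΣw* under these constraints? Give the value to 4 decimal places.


p=Σ⁻¹μ = [1.2575  1.1732  0.4709  0.5499  1.5234]
q=Σ⁻¹𝟙 = [15.1231  7.2700  1.8151  15.0627  10.5523]
a=μᵀp=0.610198  b=𝟙ᵀp=4.974938  c=𝟙ᵀq=49.823181  D=ac−b²=5.652001
λ₁=(c·0.144−b)/D = (49.823181·0.144−4.974938)/5.652001 = 0.389172
λ₂=(a−b·0.144)/D = (0.610198−4.974938·0.144)/5.652001 = -0.018789
w* = 0.389172·p + -0.018789·q:
  w_0 = 0.389172·1.2575 + -0.018789·15.1231 = 0.2052  (Alcoa)
  w_1 = 0.389172·1.1732 + -0.018789·7.2700 = 0.3200  (Honeywell)
  w_2 = 0.389172·0.4709 + -0.018789·1.8151 = 0.1492  (Oracle)
  w_3 = 0.389172·0.5499 + -0.018789·15.0627 = -0.0690  (GE)
  w_4 = 0.389172·1.5234 + -0.018789·10.5523 = 0.3946  (Kellogg)
Σw_i=1.0000  μᵀw=0.1440
σ²=wᵀΣw=λ₁·μ_p+λ₂ = 0.389172·0.144 + -0.018789 = 0.037252 ≈ 0.0373

0.0373


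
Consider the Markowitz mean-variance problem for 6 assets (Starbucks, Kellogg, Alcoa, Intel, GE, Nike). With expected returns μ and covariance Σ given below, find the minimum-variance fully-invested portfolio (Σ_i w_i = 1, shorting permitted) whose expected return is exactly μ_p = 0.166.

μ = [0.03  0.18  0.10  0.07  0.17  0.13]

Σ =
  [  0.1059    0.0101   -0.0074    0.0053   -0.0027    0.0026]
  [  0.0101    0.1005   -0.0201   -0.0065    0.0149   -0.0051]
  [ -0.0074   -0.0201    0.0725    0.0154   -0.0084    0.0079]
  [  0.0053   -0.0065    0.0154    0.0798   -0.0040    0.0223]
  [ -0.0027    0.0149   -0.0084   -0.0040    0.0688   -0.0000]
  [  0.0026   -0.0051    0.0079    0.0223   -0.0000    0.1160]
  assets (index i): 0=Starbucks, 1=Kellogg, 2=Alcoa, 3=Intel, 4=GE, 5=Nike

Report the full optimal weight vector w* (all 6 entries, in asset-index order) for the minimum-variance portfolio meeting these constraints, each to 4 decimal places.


-0.1014  0.3320  0.2485  -0.0236  0.3826  0.1619

p=Σ⁻¹μ = [0.2538  1.8976  1.9957  0.4758  2.3412  0.9711]
q=Σ⁻¹𝟙 = [9.3894  11.0478  17.0803  8.5674  15.0942  6.0857]
a=μᵀp=1.106308  b=𝟙ᵀp=7.935187  c=𝟙ᵀq=67.264747  D=ac−b²=11.448343
λ₁=(c·0.166−b)/D = (67.264747·0.166−7.935187)/11.448343 = 0.282203
λ₂=(a−b·0.166)/D = (1.106308−7.935187·0.166)/11.448343 = -0.018425
w* = 0.282203·p + -0.018425·q:
  w_0 = 0.282203·0.2538 + -0.018425·9.3894 = -0.1014  (Starbucks)
  w_1 = 0.282203·1.8976 + -0.018425·11.0478 = 0.3320  (Kellogg)
  w_2 = 0.282203·1.9957 + -0.018425·17.0803 = 0.2485  (Alcoa)
  w_3 = 0.282203·0.4758 + -0.018425·8.5674 = -0.0236  (Intel)
  w_4 = 0.282203·2.3412 + -0.018425·15.0942 = 0.3826  (GE)
  w_5 = 0.282203·0.9711 + -0.018425·6.0857 = 0.1619  (Nike)
Σw_i=1.0000  μᵀw=0.1660
σ²=wᵀΣw=λ₁·μ_p+λ₂ = 0.282203·0.166 + -0.018425 = 0.028421 ≈ 0.0284


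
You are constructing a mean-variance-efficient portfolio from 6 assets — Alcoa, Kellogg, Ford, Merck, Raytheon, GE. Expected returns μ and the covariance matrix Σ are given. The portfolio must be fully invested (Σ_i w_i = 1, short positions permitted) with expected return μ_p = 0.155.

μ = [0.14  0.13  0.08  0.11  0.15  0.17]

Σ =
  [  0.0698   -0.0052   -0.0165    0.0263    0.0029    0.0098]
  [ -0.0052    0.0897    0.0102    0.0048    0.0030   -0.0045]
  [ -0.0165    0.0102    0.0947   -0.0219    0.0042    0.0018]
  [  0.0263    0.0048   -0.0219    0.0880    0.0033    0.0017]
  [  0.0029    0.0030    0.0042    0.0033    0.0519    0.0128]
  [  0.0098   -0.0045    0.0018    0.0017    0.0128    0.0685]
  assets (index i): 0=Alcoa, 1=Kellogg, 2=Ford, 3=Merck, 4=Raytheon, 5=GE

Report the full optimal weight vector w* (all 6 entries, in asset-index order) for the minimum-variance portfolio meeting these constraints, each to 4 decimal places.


g=Σ⁻¹μ = [1.7001  1.4096  1.0469  0.8099  2.1116  1.8889]
h=Σ⁻¹𝟙 = [12.5153  9.9262  13.0895  9.6235  13.7828  10.3018]
a=μᵀg=1.231964  b=𝟙ᵀg=8.967038  c=𝟙ᵀh=69.239227  D=ac−b²=4.892439
λ₁=(c·0.155−b)/D = (69.239227·0.155−8.967038)/4.892439 = 0.360769
λ₂=(a−b·0.155)/D = (1.231964−8.967038·0.155)/4.892439 = -0.032280
w* = 0.360769·g + -0.032280·h:
  w_0 = 0.360769·1.7001 + -0.032280·12.5153 = 0.2094  (Alcoa)
  w_1 = 0.360769·1.4096 + -0.032280·9.9262 = 0.1881  (Kellogg)
  w_2 = 0.360769·1.0469 + -0.032280·13.0895 = -0.0448  (Ford)
  w_3 = 0.360769·0.8099 + -0.032280·9.6235 = -0.0185  (Merck)
  w_4 = 0.360769·2.1116 + -0.032280·13.7828 = 0.3169  (Raytheon)
  w_5 = 0.360769·1.8889 + -0.032280·10.3018 = 0.3489  (GE)
Σw_i=1.0000  μᵀw=0.1550
σ²=wᵀΣw=λ₁·μ_p+λ₂ = 0.360769·0.155 + -0.032280 = 0.023639 ≈ 0.0236

0.2094  0.1881  -0.0448  -0.0185  0.3169  0.3489


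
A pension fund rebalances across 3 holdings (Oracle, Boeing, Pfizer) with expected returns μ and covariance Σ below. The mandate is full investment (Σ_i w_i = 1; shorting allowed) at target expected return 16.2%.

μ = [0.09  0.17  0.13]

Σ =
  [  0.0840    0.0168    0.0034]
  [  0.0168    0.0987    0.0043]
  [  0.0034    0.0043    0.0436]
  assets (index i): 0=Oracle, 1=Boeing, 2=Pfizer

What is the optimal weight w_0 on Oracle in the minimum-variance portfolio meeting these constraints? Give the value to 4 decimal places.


-0.1934

p=Σ⁻¹μ = [0.6610  1.4886  2.7833]
q=Σ⁻¹𝟙 = [9.5214  7.5767  21.4460]
a=μᵀp=0.674386  b=𝟙ᵀp=4.932952  c=𝟙ᵀq=38.544133  D=ac−b²=1.659623
λ₁=(c·0.162−b)/D = (38.544133·0.162−4.932952)/1.659623 = 0.790057
λ₂=(a−b·0.162)/D = (0.674386−4.932952·0.162)/1.659623 = -0.075169
w* = 0.790057·p + -0.075169·q:
  w_0 = 0.790057·0.6610 + -0.075169·9.5214 = -0.1934  (Oracle)
  w_1 = 0.790057·1.4886 + -0.075169·7.5767 = 0.6066  (Boeing)
  w_2 = 0.790057·2.7833 + -0.075169·21.4460 = 0.5869  (Pfizer)
Σw_i=1.0000  μᵀw=0.1620
σ²=wᵀΣw=λ₁·μ_p+λ₂ = 0.790057·0.162 + -0.075169 = 0.052821 ≈ 0.0528


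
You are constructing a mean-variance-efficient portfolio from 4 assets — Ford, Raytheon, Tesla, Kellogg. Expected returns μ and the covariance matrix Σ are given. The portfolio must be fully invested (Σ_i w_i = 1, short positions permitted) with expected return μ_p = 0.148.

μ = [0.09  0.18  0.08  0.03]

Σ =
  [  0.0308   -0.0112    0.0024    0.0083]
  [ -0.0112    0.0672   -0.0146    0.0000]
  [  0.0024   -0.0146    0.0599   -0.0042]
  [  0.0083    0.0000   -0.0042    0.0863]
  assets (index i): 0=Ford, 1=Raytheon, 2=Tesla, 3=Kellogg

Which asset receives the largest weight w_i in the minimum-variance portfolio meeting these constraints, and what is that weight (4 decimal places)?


x=Σ⁻¹μ = [4.1348  3.8253  2.1059  0.0524]
y=Σ⁻¹𝟙 = [37.7565  25.9858  22.1489  9.0341]
a=μᵀx=1.230729  b=𝟙ᵀx=10.118472  c=𝟙ᵀy=94.925398  D=ac−b²=14.443996
λ₁=(c·0.148−b)/D = (94.925398·0.148−10.118472)/14.443996 = 0.272119
λ₂=(a−b·0.148)/D = (1.230729−10.118472·0.148)/14.443996 = -0.018472
w* = 0.272119·x + -0.018472·y:
  w_0 = 0.272119·4.1348 + -0.018472·37.7565 = 0.4277  (Ford)
  w_1 = 0.272119·3.8253 + -0.018472·25.9858 = 0.5609  (Raytheon)
  w_2 = 0.272119·2.1059 + -0.018472·22.1489 = 0.1639  (Tesla)
  w_3 = 0.272119·0.0524 + -0.018472·9.0341 = -0.1526  (Kellogg)
Σw_i=1.0000  μᵀw=0.1480
σ²=wᵀΣw=λ₁·μ_p+λ₂ = 0.272119·0.148 + -0.018472 = 0.021802 ≈ 0.0218

Raytheon (0.5609)


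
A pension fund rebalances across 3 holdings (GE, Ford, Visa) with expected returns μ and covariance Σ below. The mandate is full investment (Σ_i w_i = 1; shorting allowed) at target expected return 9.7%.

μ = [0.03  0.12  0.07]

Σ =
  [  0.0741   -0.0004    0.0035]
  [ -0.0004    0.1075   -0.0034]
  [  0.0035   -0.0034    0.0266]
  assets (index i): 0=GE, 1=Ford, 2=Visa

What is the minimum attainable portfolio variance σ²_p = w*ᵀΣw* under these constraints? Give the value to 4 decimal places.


0.0318

g=Σ⁻¹μ = [0.2815  1.2043  2.7485]
h=Σ⁻¹𝟙 = [11.7861  10.5287  37.3890]
a=μᵀg=0.345349  b=𝟙ᵀg=4.234256  c=𝟙ᵀh=59.703775  D=ac−b²=2.689720
λ₁=(c·0.097−b)/D = (59.703775·0.097−4.234256)/2.689720 = 0.578875
λ₂=(a−b·0.097)/D = (0.345349−4.234256·0.097)/2.689720 = -0.024305
w* = 0.578875·g + -0.024305·h:
  w_0 = 0.578875·0.2815 + -0.024305·11.7861 = -0.1235  (GE)
  w_1 = 0.578875·1.2043 + -0.024305·10.5287 = 0.4412  (Ford)
  w_2 = 0.578875·2.7485 + -0.024305·37.3890 = 0.6823  (Visa)
Σw_i=1.0000  μᵀw=0.0970
σ²=wᵀΣw=λ₁·μ_p+λ₂ = 0.578875·0.097 + -0.024305 = 0.031846 ≈ 0.0318


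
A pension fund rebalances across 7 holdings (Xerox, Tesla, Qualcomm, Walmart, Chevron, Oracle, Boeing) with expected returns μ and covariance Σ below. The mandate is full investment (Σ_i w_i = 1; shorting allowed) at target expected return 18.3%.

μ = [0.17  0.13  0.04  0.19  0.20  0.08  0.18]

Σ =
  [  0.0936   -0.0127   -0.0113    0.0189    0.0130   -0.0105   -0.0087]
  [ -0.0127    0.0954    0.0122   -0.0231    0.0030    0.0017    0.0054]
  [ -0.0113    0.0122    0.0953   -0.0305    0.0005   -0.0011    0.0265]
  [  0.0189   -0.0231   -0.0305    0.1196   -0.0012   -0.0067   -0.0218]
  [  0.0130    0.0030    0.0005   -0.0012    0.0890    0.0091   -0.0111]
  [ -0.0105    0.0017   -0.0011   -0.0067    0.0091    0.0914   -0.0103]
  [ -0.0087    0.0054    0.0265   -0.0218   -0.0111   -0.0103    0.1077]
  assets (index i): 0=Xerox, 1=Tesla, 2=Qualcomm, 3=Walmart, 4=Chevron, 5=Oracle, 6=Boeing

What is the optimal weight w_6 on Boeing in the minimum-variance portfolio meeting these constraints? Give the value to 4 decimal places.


p=Σ⁻¹μ = [1.7273  1.8708  0.4617  2.3280  2.1316  1.2752  2.4163]
q=Σ⁻¹𝟙 = [12.2277  13.0150  11.8539  15.0201  9.2363  13.7815  12.0138]
a=μᵀp=1.960899  b=𝟙ᵀp=12.210899  c=𝟙ᵀq=87.148336  D=ac−b²=21.783025
λ₁=(c·0.183−b)/D = (87.148336·0.183−12.210899)/21.783025 = 0.171567
λ₂=(a−b·0.183)/D = (1.960899−12.210899·0.183)/21.783025 = -0.012565
w* = 0.171567·p + -0.012565·q:
  w_0 = 0.171567·1.7273 + -0.012565·12.2277 = 0.1427  (Xerox)
  w_1 = 0.171567·1.8708 + -0.012565·13.0150 = 0.1574  (Tesla)
  w_2 = 0.171567·0.4617 + -0.012565·11.8539 = -0.0697  (Qualcomm)
  w_3 = 0.171567·2.3280 + -0.012565·15.0201 = 0.2107  (Walmart)
  w_4 = 0.171567·2.1316 + -0.012565·9.2363 = 0.2497  (Chevron)
  w_5 = 0.171567·1.2752 + -0.012565·13.7815 = 0.0456  (Oracle)
  w_6 = 0.171567·2.4163 + -0.012565·12.0138 = 0.2636  (Boeing)
Σw_i=1.0000  μᵀw=0.1830
σ²=wᵀΣw=λ₁·μ_p+λ₂ = 0.171567·0.183 + -0.012565 = 0.018832 ≈ 0.0188

0.2636


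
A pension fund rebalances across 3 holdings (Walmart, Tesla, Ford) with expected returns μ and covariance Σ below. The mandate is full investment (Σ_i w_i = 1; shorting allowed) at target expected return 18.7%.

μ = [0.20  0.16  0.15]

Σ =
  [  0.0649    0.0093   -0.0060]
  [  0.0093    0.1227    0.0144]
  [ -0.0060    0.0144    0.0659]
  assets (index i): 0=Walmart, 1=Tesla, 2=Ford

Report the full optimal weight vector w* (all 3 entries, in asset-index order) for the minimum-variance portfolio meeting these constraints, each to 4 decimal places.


x=Σ⁻¹μ = [3.1913  0.7809  2.3961]
y=Σ⁻¹𝟙 = [16.1119  5.1067  15.5256]
a=μᵀx=1.122616  b=𝟙ᵀx=6.368283  c=𝟙ᵀy=36.744144  D=ac−b²=0.694522
λ₁=(c·0.187−b)/D = (36.744144·0.187−6.368283)/0.694522 = 0.724055
λ₂=(a−b·0.187)/D = (1.122616−6.368283·0.187)/0.694522 = -0.098274
w* = 0.724055·x + -0.098274·y:
  w_0 = 0.724055·3.1913 + -0.098274·16.1119 = 0.7273  (Walmart)
  w_1 = 0.724055·0.7809 + -0.098274·5.1067 = 0.0636  (Tesla)
  w_2 = 0.724055·2.3961 + -0.098274·15.5256 = 0.2091  (Ford)
Σw_i=1.0000  μᵀw=0.1870
σ²=wᵀΣw=λ₁·μ_p+λ₂ = 0.724055·0.187 + -0.098274 = 0.037124 ≈ 0.0371

0.7273  0.0636  0.2091


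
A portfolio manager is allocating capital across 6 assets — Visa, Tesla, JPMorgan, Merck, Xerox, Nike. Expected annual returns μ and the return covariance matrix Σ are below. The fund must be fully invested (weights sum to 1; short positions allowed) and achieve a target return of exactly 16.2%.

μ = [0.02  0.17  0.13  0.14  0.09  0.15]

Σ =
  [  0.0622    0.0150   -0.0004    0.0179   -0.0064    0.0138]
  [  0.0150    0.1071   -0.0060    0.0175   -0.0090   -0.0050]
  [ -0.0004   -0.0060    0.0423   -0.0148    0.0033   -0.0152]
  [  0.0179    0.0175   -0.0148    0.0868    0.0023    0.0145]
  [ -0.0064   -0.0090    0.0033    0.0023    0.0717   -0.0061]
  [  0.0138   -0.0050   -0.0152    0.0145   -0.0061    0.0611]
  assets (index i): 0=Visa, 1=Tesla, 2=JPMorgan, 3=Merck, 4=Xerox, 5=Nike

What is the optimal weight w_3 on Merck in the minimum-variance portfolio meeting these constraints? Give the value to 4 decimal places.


0.1428

x=Σ⁻¹μ = [-1.3700  2.1104  5.2647  1.6618  1.4422  3.9964]
y=Σ⁻¹𝟙 = [7.2033  11.2675  35.9785  9.4676  16.0841  23.9712]
a=μᵀx=1.977685  b=𝟙ᵀx=13.105455  c=𝟙ᵀy=103.972153  D=ac−b²=33.871256
λ₁=(c·0.162−b)/D = (103.972153·0.162−13.105455)/33.871256 = 0.110360
λ₂=(a−b·0.162)/D = (1.977685−13.105455·0.162)/33.871256 = -0.004293
w* = 0.110360·x + -0.004293·y:
  w_0 = 0.110360·-1.3700 + -0.004293·7.2033 = -0.1821  (Visa)
  w_1 = 0.110360·2.1104 + -0.004293·11.2675 = 0.1845  (Tesla)
  w_2 = 0.110360·5.2647 + -0.004293·35.9785 = 0.4266  (JPMorgan)
  w_3 = 0.110360·1.6618 + -0.004293·9.4676 = 0.1428  (Merck)
  w_4 = 0.110360·1.4422 + -0.004293·16.0841 = 0.0901  (Xerox)
  w_5 = 0.110360·3.9964 + -0.004293·23.9712 = 0.3381  (Nike)
Σw_i=1.0000  μᵀw=0.1620
σ²=wᵀΣw=λ₁·μ_p+λ₂ = 0.110360·0.162 + -0.004293 = 0.013586 ≈ 0.0136


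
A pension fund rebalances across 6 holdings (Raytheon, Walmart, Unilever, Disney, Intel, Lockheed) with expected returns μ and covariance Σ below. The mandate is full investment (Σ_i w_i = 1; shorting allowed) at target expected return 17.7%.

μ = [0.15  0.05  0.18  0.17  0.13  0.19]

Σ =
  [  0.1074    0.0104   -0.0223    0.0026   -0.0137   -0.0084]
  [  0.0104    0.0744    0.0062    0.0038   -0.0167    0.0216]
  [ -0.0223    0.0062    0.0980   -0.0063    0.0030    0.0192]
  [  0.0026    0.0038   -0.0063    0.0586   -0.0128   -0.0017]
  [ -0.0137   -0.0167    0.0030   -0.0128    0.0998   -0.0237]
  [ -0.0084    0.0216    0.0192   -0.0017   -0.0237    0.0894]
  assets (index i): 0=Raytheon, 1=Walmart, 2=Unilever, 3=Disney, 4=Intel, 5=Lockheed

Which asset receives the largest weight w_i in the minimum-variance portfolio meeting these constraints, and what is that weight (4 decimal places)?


Disney (0.3036)

p=Σ⁻¹μ = [2.2917  -0.2021  1.9914  3.6836  2.6450  2.7330]
q=Σ⁻¹𝟙 = [13.5481  10.0049  10.8703  21.5428  19.1215  13.1856]
a=μᵀp=2.181415  b=𝟙ᵀp=13.142449  c=𝟙ᵀq=88.273179  D=ac−b²=19.836444
λ₁=(c·0.177−b)/D = (88.273179·0.177−13.142449)/19.836444 = 0.125118
λ₂=(a−b·0.177)/D = (2.181415−13.142449·0.177)/19.836444 = -0.007300
w* = 0.125118·p + -0.007300·q:
  w_0 = 0.125118·2.2917 + -0.007300·13.5481 = 0.1878  (Raytheon)
  w_1 = 0.125118·-0.2021 + -0.007300·10.0049 = -0.0983  (Walmart)
  w_2 = 0.125118·1.9914 + -0.007300·10.8703 = 0.1698  (Unilever)
  w_3 = 0.125118·3.6836 + -0.007300·21.5428 = 0.3036  (Disney)
  w_4 = 0.125118·2.6450 + -0.007300·19.1215 = 0.1914  (Intel)
  w_5 = 0.125118·2.7330 + -0.007300·13.1856 = 0.2457  (Lockheed)
Σw_i=1.0000  μᵀw=0.1770
σ²=wᵀΣw=λ₁·μ_p+λ₂ = 0.125118·0.177 + -0.007300 = 0.014846 ≈ 0.0148


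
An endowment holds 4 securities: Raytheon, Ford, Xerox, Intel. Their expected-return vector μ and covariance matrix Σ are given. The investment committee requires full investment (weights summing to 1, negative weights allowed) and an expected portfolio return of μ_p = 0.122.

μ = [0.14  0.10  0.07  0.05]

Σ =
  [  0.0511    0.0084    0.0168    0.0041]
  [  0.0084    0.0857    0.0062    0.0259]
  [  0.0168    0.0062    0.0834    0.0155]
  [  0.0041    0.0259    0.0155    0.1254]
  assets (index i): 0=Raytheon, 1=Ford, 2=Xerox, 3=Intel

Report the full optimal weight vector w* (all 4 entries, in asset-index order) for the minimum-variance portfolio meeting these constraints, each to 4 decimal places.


0.6534  0.2329  0.0773  0.0364

p=Σ⁻¹μ = [2.5058  0.8711  0.2501  0.1060]
q=Σ⁻¹𝟙 = [15.4143  8.1508  7.3733  4.8757]
a=μᵀp=0.460731  b=𝟙ᵀp=3.733000  c=𝟙ᵀq=35.814092  D=ac−b²=2.565360
λ₁=(c·0.122−b)/D = (35.814092·0.122−3.733000)/2.565360 = 0.248043
λ₂=(a−b·0.122)/D = (0.460731−3.733000·0.122)/2.565360 = 0.002068
w* = 0.248043·p + 0.002068·q:
  w_0 = 0.248043·2.5058 + 0.002068·15.4143 = 0.6534  (Raytheon)
  w_1 = 0.248043·0.8711 + 0.002068·8.1508 = 0.2329  (Ford)
  w_2 = 0.248043·0.2501 + 0.002068·7.3733 = 0.0773  (Xerox)
  w_3 = 0.248043·0.1060 + 0.002068·4.8757 = 0.0364  (Intel)
Σw_i=1.0000  μᵀw=0.1220
σ²=wᵀΣw=λ₁·μ_p+λ₂ = 0.248043·0.122 + 0.002068 = 0.032329 ≈ 0.0323


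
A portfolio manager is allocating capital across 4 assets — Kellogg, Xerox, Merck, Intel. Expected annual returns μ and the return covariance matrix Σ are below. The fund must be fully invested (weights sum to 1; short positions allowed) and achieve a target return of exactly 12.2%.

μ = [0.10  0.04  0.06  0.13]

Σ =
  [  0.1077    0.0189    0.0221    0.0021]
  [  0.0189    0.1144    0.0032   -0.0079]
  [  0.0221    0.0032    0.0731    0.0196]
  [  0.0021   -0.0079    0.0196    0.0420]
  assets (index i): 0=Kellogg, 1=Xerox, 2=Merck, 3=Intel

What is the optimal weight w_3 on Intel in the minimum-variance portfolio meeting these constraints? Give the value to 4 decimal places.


u=Σ⁻¹μ = [0.8561  0.4453  -0.3411  3.2954]
v=Σ⁻¹𝟙 = [6.1436  9.1475  5.3255  22.7377]
a=μᵀu=0.511355  b=𝟙ᵀu=4.255695  c=𝟙ᵀv=43.354326  D=ac−b²=4.058523
λ₁=(c·0.122−b)/D = (43.354326·0.122−4.255695)/4.058523 = 0.254657
λ₂=(a−b·0.122)/D = (0.511355−4.255695·0.122)/4.058523 = -0.001932
w* = 0.254657·u + -0.001932·v:
  w_0 = 0.254657·0.8561 + -0.001932·6.1436 = 0.2061  (Kellogg)
  w_1 = 0.254657·0.4453 + -0.001932·9.1475 = 0.0957  (Xerox)
  w_2 = 0.254657·-0.3411 + -0.001932·5.3255 = -0.0971  (Merck)
  w_3 = 0.254657·3.2954 + -0.001932·22.7377 = 0.7953  (Intel)
Σw_i=1.0000  μᵀw=0.1220
σ²=wᵀΣw=λ₁·μ_p+λ₂ = 0.254657·0.122 + -0.001932 = 0.029137 ≈ 0.0291

0.7953


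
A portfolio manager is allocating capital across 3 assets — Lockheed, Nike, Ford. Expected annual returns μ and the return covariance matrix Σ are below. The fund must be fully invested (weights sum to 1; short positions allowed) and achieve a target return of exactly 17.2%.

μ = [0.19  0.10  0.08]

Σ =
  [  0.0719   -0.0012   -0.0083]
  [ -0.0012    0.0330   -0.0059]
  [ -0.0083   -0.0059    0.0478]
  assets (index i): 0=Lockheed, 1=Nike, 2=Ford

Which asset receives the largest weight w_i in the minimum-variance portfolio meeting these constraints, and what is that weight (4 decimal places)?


Lockheed (0.8039)

p=Σ⁻¹μ = [3.0078  3.6120  2.6417]
q=Σ⁻¹𝟙 = [17.7949  36.0382  28.4586]
a=μᵀp=1.144021  b=𝟙ᵀp=9.261537  c=𝟙ᵀq=82.291701  D=ac−b²=8.367350
λ₁=(c·0.172−b)/D = (82.291701·0.172−9.261537)/8.367350 = 0.584729
λ₂=(a−b·0.172)/D = (1.144021−9.261537·0.172)/8.367350 = -0.053657
w* = 0.584729·p + -0.053657·q:
  w_0 = 0.584729·3.0078 + -0.053657·17.7949 = 0.8039  (Lockheed)
  w_1 = 0.584729·3.6120 + -0.053657·36.0382 = 0.1784  (Nike)
  w_2 = 0.584729·2.6417 + -0.053657·28.4586 = 0.0177  (Ford)
Σw_i=1.0000  μᵀw=0.1720
σ²=wᵀΣw=λ₁·μ_p+λ₂ = 0.584729·0.172 + -0.053657 = 0.046917 ≈ 0.0469


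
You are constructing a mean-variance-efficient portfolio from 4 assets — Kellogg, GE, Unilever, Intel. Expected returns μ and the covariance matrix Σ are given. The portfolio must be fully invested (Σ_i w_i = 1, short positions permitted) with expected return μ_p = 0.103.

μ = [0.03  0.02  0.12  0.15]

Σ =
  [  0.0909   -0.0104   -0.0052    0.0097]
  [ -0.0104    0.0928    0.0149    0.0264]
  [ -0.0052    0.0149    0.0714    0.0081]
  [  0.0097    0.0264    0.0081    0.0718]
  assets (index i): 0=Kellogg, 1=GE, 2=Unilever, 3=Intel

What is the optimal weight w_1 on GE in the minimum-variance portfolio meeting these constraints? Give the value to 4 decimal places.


x=Σ⁻¹μ = [0.1215  -0.6293  1.5797  2.1259]
y=Σ⁻¹𝟙 = [11.7376  7.8160  12.3129  8.0790]
a=μᵀx=0.499504  b=𝟙ᵀx=3.197833  c=𝟙ᵀy=39.945402  D=ac−b²=9.726755
λ₁=(c·0.103−b)/D = (39.945402·0.103−3.197833)/9.726755 = 0.094229
λ₂=(a−b·0.103)/D = (0.499504−3.197833·0.103)/9.726755 = 0.017491
w* = 0.094229·x + 0.017491·y:
  w_0 = 0.094229·0.1215 + 0.017491·11.7376 = 0.2168  (Kellogg)
  w_1 = 0.094229·-0.6293 + 0.017491·7.8160 = 0.0774  (GE)
  w_2 = 0.094229·1.5797 + 0.017491·12.3129 = 0.3642  (Unilever)
  w_3 = 0.094229·2.1259 + 0.017491·8.0790 = 0.3416  (Intel)
Σw_i=1.0000  μᵀw=0.1030
σ²=wᵀΣw=λ₁·μ_p+λ₂ = 0.094229·0.103 + 0.017491 = 0.027196 ≈ 0.0272

0.0774


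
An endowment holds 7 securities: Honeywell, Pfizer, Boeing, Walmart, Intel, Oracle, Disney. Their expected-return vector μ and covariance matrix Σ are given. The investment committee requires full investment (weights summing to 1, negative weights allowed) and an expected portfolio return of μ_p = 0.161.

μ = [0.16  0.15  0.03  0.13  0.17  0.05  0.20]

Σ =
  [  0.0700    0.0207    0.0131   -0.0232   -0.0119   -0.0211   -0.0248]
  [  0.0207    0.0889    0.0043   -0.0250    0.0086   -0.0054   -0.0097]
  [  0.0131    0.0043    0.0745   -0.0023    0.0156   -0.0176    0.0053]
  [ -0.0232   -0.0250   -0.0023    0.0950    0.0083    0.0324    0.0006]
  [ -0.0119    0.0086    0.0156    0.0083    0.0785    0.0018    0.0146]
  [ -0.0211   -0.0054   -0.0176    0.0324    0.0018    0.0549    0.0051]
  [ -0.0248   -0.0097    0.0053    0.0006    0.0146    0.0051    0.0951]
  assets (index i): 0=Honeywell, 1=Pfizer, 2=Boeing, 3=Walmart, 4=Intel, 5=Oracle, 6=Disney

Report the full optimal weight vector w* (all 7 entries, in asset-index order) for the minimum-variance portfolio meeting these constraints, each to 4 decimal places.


0.3218  0.1132  -0.0423  0.1689  0.1404  0.0776  0.2205

x=Σ⁻¹μ = [4.4386  1.5616  -0.8609  2.4027  1.9897  0.7223  3.1084]
y=Σ⁻¹𝟙 = [27.3644  9.5845  11.4217  10.4328  9.0587  25.4731  15.1697]
a=μᵀx=2.226998  b=𝟙ᵀx=13.362480  c=𝟙ᵀy=108.504993  D=ac−b²=63.084509
λ₁=(c·0.161−b)/D = (108.504993·0.161−13.362480)/63.084509 = 0.065100
λ₂=(a−b·0.161)/D = (2.226998−13.362480·0.161)/63.084509 = 0.001199
w* = 0.065100·x + 0.001199·y:
  w_0 = 0.065100·4.4386 + 0.001199·27.3644 = 0.3218  (Honeywell)
  w_1 = 0.065100·1.5616 + 0.001199·9.5845 = 0.1132  (Pfizer)
  w_2 = 0.065100·-0.8609 + 0.001199·11.4217 = -0.0423  (Boeing)
  w_3 = 0.065100·2.4027 + 0.001199·10.4328 = 0.1689  (Walmart)
  w_4 = 0.065100·1.9897 + 0.001199·9.0587 = 0.1404  (Intel)
  w_5 = 0.065100·0.7223 + 0.001199·25.4731 = 0.0776  (Oracle)
  w_6 = 0.065100·3.1084 + 0.001199·15.1697 = 0.2205  (Disney)
Σw_i=1.0000  μᵀw=0.1610
σ²=wᵀΣw=λ₁·μ_p+λ₂ = 0.065100·0.161 + 0.001199 = 0.011680 ≈ 0.0117


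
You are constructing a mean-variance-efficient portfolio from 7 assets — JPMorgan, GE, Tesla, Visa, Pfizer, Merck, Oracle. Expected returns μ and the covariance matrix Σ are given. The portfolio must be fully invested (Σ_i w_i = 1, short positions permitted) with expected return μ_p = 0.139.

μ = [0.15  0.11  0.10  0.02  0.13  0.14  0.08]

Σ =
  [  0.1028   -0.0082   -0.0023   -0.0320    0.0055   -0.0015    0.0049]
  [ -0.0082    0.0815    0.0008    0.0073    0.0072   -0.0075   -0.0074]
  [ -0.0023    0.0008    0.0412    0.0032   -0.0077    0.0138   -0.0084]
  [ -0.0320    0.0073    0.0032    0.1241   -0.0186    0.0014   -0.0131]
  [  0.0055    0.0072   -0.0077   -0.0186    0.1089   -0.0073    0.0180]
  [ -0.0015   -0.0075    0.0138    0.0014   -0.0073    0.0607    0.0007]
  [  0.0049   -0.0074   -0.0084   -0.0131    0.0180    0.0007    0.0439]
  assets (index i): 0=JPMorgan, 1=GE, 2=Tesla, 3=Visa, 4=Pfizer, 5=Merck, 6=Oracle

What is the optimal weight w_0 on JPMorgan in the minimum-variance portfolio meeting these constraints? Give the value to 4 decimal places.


x=Σ⁻¹μ = [1.7761  1.7238  2.3586  0.8209  1.0864  2.1142  2.1318]
y=Σ⁻¹𝟙 = [14.3682  15.3782  26.8717  14.3246  7.7224  12.8749  29.8122]
a=μᵀx=1.316083  b=𝟙ᵀx=12.011880  c=𝟙ᵀy=121.352285  D=ac−b²=15.424418
λ₁=(c·0.139−b)/D = (121.352285·0.139−12.011880)/15.424418 = 0.314831
λ₂=(a−b·0.139)/D = (1.316083−12.011880·0.139)/15.424418 = -0.022923
w* = 0.314831·x + -0.022923·y:
  w_0 = 0.314831·1.7761 + -0.022923·14.3682 = 0.2298  (JPMorgan)
  w_1 = 0.314831·1.7238 + -0.022923·15.3782 = 0.1902  (GE)
  w_2 = 0.314831·2.3586 + -0.022923·26.8717 = 0.1266  (Tesla)
  w_3 = 0.314831·0.8209 + -0.022923·14.3246 = -0.0699  (Visa)
  w_4 = 0.314831·1.0864 + -0.022923·7.7224 = 0.1650  (Pfizer)
  w_5 = 0.314831·2.1142 + -0.022923·12.8749 = 0.3705  (Merck)
  w_6 = 0.314831·2.1318 + -0.022923·29.8122 = -0.0122  (Oracle)
Σw_i=1.0000  μᵀw=0.1390
σ²=wᵀΣw=λ₁·μ_p+λ₂ = 0.314831·0.139 + -0.022923 = 0.020839 ≈ 0.0208

0.2298


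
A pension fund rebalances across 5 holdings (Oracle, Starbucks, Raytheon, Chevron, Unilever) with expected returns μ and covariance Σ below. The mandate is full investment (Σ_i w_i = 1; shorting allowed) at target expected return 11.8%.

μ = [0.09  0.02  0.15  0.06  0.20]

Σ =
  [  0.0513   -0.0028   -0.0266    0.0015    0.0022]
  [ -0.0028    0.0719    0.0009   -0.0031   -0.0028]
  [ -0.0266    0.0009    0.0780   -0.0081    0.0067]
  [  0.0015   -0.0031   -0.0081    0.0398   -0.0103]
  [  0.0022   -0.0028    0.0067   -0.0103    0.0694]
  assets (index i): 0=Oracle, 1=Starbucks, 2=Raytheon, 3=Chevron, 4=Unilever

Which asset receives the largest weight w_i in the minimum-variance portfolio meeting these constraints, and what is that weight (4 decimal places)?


Oracle (0.2518)

u=Σ⁻¹μ = [3.1507  0.5982  3.0308  2.8106  2.9306]
v=Σ⁻¹𝟙 = [32.0194  16.9871  25.7194  34.8146  16.7636]
a=μᵀu=1.504912  b=𝟙ᵀu=12.520991  c=𝟙ᵀv=126.304099  D=ac−b²=33.301289
λ₁=(c·0.118−b)/D = (126.304099·0.118−12.520991)/33.301289 = 0.071556
λ₂=(a−b·0.118)/D = (1.504912−12.520991·0.118)/33.301289 = 0.000824
w* = 0.071556·u + 0.000824·v:
  w_0 = 0.071556·3.1507 + 0.000824·32.0194 = 0.2518  (Oracle)
  w_1 = 0.071556·0.5982 + 0.000824·16.9871 = 0.0568  (Starbucks)
  w_2 = 0.071556·3.0308 + 0.000824·25.7194 = 0.2381  (Raytheon)
  w_3 = 0.071556·2.8106 + 0.000824·34.8146 = 0.2298  (Chevron)
  w_4 = 0.071556·2.9306 + 0.000824·16.7636 = 0.2235  (Unilever)
Σw_i=1.0000  μᵀw=0.1180
σ²=wᵀΣw=λ₁·μ_p+λ₂ = 0.071556·0.118 + 0.000824 = 0.009267 ≈ 0.0093


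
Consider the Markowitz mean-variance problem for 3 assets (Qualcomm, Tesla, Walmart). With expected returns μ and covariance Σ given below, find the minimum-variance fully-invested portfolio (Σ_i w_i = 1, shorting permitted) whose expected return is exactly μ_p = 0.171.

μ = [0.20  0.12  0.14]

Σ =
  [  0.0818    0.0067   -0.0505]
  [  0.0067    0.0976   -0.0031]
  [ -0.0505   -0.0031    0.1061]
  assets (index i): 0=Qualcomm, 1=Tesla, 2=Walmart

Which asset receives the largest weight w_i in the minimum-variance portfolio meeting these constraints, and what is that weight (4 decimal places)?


Qualcomm (0.5409)

p=Σ⁻¹μ = [4.5228  1.0303  3.5023]
q=Σ⁻¹𝟙 = [24.7169  9.2307  21.4592]
a=μᵀp=1.518511  b=𝟙ᵀp=9.055354  c=𝟙ᵀq=55.406820  D=ac−b²=2.136426
λ₁=(c·0.171−b)/D = (55.406820·0.171−9.055354)/2.136426 = 0.196221
λ₂=(a−b·0.171)/D = (1.518511−9.055354·0.171)/2.136426 = -0.014021
w* = 0.196221·p + -0.014021·q:
  w_0 = 0.196221·4.5228 + -0.014021·24.7169 = 0.5409  (Qualcomm)
  w_1 = 0.196221·1.0303 + -0.014021·9.2307 = 0.0727  (Tesla)
  w_2 = 0.196221·3.5023 + -0.014021·21.4592 = 0.3863  (Walmart)
Σw_i=1.0000  μᵀw=0.1710
σ²=wᵀΣw=λ₁·μ_p+λ₂ = 0.196221·0.171 + -0.014021 = 0.019533 ≈ 0.0195


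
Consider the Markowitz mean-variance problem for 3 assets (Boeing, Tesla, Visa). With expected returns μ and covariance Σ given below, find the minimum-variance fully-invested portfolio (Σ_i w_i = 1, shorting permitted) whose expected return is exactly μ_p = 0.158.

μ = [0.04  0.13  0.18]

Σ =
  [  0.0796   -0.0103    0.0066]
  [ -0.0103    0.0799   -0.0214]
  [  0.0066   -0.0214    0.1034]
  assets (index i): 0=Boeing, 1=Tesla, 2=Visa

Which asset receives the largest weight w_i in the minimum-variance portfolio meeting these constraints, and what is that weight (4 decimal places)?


Visa (0.5310)

u=Σ⁻¹μ = [0.6184  2.2893  2.1751]
v=Σ⁻¹𝟙 = [13.8125  17.6275  12.4378]
a=μᵀu=0.713876  b=𝟙ᵀu=5.082874  c=𝟙ᵀv=43.877759  D=ac−b²=5.487654
λ₁=(c·0.158−b)/D = (43.877759·0.158−5.082874)/5.487654 = 0.337086
λ₂=(a−b·0.158)/D = (0.713876−5.082874·0.158)/5.487654 = -0.016258
w* = 0.337086·u + -0.016258·v:
  w_0 = 0.337086·0.6184 + -0.016258·13.8125 = -0.0161  (Boeing)
  w_1 = 0.337086·2.2893 + -0.016258·17.6275 = 0.4851  (Tesla)
  w_2 = 0.337086·2.1751 + -0.016258·12.4378 = 0.5310  (Visa)
Σw_i=1.0000  μᵀw=0.1580
σ²=wᵀΣw=λ₁·μ_p+λ₂ = 0.337086·0.158 + -0.016258 = 0.037002 ≈ 0.0370


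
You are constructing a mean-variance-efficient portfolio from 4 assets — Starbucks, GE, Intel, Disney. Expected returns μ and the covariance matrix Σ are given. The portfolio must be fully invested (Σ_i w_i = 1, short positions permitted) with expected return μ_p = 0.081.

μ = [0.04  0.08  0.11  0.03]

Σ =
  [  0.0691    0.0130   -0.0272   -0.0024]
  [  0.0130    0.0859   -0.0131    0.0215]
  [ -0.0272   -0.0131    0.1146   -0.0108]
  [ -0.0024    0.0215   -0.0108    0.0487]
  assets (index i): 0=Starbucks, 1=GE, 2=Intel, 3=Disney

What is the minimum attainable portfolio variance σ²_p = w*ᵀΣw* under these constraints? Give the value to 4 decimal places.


0.0252

p=Σ⁻¹μ = [0.9691  0.8416  1.3417  0.5897]
q=Σ⁻¹𝟙 = [20.7289  5.2843  16.4044  22.8605]
a=μᵀp=0.271373  b=𝟙ᵀp=3.742199  c=𝟙ᵀq=65.278089  D=ac−b²=3.710680
λ₁=(c·0.081−b)/D = (65.278089·0.081−3.742199)/3.710680 = 0.416454
λ₂=(a−b·0.081)/D = (0.271373−3.742199·0.081)/3.710680 = -0.008555
w* = 0.416454·p + -0.008555·q:
  w_0 = 0.416454·0.9691 + -0.008555·20.7289 = 0.2263  (Starbucks)
  w_1 = 0.416454·0.8416 + -0.008555·5.2843 = 0.3053  (GE)
  w_2 = 0.416454·1.3417 + -0.008555·16.4044 = 0.4184  (Intel)
  w_3 = 0.416454·0.5897 + -0.008555·22.8605 = 0.0500  (Disney)
Σw_i=1.0000  μᵀw=0.0810
σ²=wᵀΣw=λ₁·μ_p+λ₂ = 0.416454·0.081 + -0.008555 = 0.025178 ≈ 0.0252


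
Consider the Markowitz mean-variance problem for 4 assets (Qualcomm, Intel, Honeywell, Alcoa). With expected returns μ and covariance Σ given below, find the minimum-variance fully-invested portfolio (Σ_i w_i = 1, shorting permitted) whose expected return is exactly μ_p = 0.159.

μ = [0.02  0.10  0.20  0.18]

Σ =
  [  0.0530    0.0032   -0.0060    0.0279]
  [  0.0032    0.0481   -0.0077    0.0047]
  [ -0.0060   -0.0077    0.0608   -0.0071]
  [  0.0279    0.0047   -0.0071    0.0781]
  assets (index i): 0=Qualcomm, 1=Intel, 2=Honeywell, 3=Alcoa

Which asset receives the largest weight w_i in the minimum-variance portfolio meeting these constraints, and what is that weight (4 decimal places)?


u=Σ⁻¹μ = [-0.8072  2.4760  3.8497  2.7940]
v=Σ⁻¹𝟙 = [15.8946  22.4593  21.7656  7.7531]
a=μᵀu=1.504314  b=𝟙ᵀu=8.312515  c=𝟙ᵀv=67.872652  D=ac−b²=33.003878
λ₁=(c·0.159−b)/D = (67.872652·0.159−8.312515)/33.003878 = 0.075120
λ₂=(a−b·0.159)/D = (1.504314−8.312515·0.159)/33.003878 = 0.005533
w* = 0.075120·u + 0.005533·v:
  w_0 = 0.075120·-0.8072 + 0.005533·15.8946 = 0.0273  (Qualcomm)
  w_1 = 0.075120·2.4760 + 0.005533·22.4593 = 0.3103  (Intel)
  w_2 = 0.075120·3.8497 + 0.005533·21.7656 = 0.4096  (Honeywell)
  w_3 = 0.075120·2.7940 + 0.005533·7.7531 = 0.2528  (Alcoa)
Σw_i=1.0000  μᵀw=0.1590
σ²=wᵀΣw=λ₁·μ_p+λ₂ = 0.075120·0.159 + 0.005533 = 0.017477 ≈ 0.0175

Honeywell (0.4096)


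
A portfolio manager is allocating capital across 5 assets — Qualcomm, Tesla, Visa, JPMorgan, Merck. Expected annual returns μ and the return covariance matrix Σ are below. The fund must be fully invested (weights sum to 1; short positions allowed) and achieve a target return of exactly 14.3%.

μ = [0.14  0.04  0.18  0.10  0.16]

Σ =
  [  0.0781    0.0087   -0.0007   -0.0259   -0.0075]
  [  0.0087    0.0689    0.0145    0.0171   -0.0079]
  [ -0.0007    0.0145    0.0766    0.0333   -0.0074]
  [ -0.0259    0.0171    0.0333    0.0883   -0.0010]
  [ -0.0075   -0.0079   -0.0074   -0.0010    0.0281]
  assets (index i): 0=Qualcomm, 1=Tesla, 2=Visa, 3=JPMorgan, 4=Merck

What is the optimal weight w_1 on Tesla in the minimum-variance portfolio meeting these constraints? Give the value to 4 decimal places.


0.0829

p=Σ⁻¹μ = [2.8191  0.2581  2.5837  1.0170  7.2355]
q=Σ⁻¹𝟙 = [19.8219  12.4393  10.5712  11.2821  47.5603]
a=μᵀp=2.129433  b=𝟙ᵀp=13.913312  c=𝟙ᵀq=101.674810  D=ac−b²=22.929502
λ₁=(c·0.143−b)/D = (101.674810·0.143−13.913312)/22.929502 = 0.027309
λ₂=(a−b·0.143)/D = (2.129433−13.913312·0.143)/22.929502 = 0.006098
w* = 0.027309·p + 0.006098·q:
  w_0 = 0.027309·2.8191 + 0.006098·19.8219 = 0.1979  (Qualcomm)
  w_1 = 0.027309·0.2581 + 0.006098·12.4393 = 0.0829  (Tesla)
  w_2 = 0.027309·2.5837 + 0.006098·10.5712 = 0.1350  (Visa)
  w_3 = 0.027309·1.0170 + 0.006098·11.2821 = 0.0966  (JPMorgan)
  w_4 = 0.027309·7.2355 + 0.006098·47.5603 = 0.4876  (Merck)
Σw_i=1.0000  μᵀw=0.1430
σ²=wᵀΣw=λ₁·μ_p+λ₂ = 0.027309·0.143 + 0.006098 = 0.010003 ≈ 0.0100


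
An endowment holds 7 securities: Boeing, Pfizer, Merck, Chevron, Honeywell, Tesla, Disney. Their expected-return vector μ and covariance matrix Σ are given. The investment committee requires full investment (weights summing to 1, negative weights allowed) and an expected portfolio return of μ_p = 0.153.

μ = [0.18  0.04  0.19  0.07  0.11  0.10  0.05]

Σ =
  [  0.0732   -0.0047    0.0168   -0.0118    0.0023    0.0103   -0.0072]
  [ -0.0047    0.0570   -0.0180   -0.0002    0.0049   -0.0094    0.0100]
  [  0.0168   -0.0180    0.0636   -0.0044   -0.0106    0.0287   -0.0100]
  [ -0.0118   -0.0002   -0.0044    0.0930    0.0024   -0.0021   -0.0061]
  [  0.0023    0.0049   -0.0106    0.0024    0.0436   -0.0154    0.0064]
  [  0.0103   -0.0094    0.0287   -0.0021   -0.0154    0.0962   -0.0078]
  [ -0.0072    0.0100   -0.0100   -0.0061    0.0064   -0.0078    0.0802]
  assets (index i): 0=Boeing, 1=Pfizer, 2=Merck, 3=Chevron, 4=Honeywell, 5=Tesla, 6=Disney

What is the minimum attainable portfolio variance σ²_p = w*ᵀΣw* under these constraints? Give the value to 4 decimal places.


x=Σ⁻¹μ = [1.8744  1.6114  3.4299  1.1496  3.0788  0.5652  0.9152]
y=Σ⁻¹𝟙 = [11.3446  22.5437  21.7925  13.7116  26.0715  10.4387  13.3713]
a=μᵀx=1.574943  b=𝟙ᵀx=12.624475  c=𝟙ᵀy=119.273909  D=ac−b²=28.472276
λ₁=(c·0.153−b)/D = (119.273909·0.153−12.624475)/28.472276 = 0.197541
λ₂=(a−b·0.153)/D = (1.574943−12.624475·0.153)/28.472276 = -0.012525
w* = 0.197541·x + -0.012525·y:
  w_0 = 0.197541·1.8744 + -0.012525·11.3446 = 0.2282  (Boeing)
  w_1 = 0.197541·1.6114 + -0.012525·22.5437 = 0.0360  (Pfizer)
  w_2 = 0.197541·3.4299 + -0.012525·21.7925 = 0.4046  (Merck)
  w_3 = 0.197541·1.1496 + -0.012525·13.7116 = 0.0554  (Chevron)
  w_4 = 0.197541·3.0788 + -0.012525·26.0715 = 0.2817  (Honeywell)
  w_5 = 0.197541·0.5652 + -0.012525·10.4387 = -0.0191  (Tesla)
  w_6 = 0.197541·0.9152 + -0.012525·13.3713 = 0.0133  (Disney)
Σw_i=1.0000  μᵀw=0.1530
σ²=wᵀΣw=λ₁·μ_p+λ₂ = 0.197541·0.153 + -0.012525 = 0.017699 ≈ 0.0177

0.0177


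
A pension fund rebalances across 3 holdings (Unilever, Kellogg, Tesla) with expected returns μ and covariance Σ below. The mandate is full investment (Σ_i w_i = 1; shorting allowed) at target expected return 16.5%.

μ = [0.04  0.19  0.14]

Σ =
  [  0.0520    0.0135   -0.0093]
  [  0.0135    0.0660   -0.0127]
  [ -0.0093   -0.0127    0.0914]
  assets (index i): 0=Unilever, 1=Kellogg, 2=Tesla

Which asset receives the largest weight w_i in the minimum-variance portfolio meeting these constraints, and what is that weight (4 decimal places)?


p=Σ⁻¹μ = [0.2963  3.2044  2.0071]
q=Σ⁻¹𝟙 = [18.1660  14.2785  14.7733]
a=μᵀp=0.901686  b=𝟙ᵀp=5.507816  c=𝟙ᵀq=47.217800  D=ac−b²=12.239590
λ₁=(c·0.165−b)/D = (47.217800·0.165−5.507816)/12.239590 = 0.186536
λ₂=(a−b·0.165)/D = (0.901686−5.507816·0.165)/12.239590 = -0.000580
w* = 0.186536·p + -0.000580·q:
  w_0 = 0.186536·0.2963 + -0.000580·18.1660 = 0.0447  (Unilever)
  w_1 = 0.186536·3.2044 + -0.000580·14.2785 = 0.5894  (Kellogg)
  w_2 = 0.186536·2.0071 + -0.000580·14.7733 = 0.3658  (Tesla)
Σw_i=1.0000  μᵀw=0.1650
σ²=wᵀΣw=λ₁·μ_p+λ₂ = 0.186536·0.165 + -0.000580 = 0.030198 ≈ 0.0302

Kellogg (0.5894)


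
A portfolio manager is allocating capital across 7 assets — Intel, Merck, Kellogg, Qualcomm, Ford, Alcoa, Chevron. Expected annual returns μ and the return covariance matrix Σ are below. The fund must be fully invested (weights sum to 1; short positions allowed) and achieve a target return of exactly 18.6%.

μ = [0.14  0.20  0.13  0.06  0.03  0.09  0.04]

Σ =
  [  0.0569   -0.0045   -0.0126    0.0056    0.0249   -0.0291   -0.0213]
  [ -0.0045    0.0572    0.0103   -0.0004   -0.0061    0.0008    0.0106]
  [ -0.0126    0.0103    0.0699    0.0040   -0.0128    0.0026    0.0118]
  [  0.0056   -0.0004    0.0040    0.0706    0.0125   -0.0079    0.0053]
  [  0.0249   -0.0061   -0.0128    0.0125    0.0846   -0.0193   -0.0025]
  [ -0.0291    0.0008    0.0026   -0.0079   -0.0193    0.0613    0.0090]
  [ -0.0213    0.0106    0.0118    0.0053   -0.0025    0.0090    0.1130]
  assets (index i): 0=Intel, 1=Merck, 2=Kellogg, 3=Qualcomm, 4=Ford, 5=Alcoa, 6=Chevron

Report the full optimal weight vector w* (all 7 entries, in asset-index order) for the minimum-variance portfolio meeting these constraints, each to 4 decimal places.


u=Σ⁻¹μ = [5.1980  3.4185  2.0632  0.7086  0.1782  3.8837  0.4591]
v=Σ⁻¹𝟙 = [39.6227  16.4252  17.3678  11.6576  11.1491  37.7666  9.6558]
a=μᵀu=2.095386  b=𝟙ᵀu=15.909190  c=𝟙ᵀv=143.644827  D=ac−b²=47.889065
λ₁=(c·0.186−b)/D = (143.644827·0.186−15.909190)/47.889065 = 0.225704
λ₂=(a−b·0.186)/D = (2.095386−15.909190·0.186)/47.889065 = -0.018036
w* = 0.225704·u + -0.018036·v:
  w_0 = 0.225704·5.1980 + -0.018036·39.6227 = 0.4586  (Intel)
  w_1 = 0.225704·3.4185 + -0.018036·16.4252 = 0.4753  (Merck)
  w_2 = 0.225704·2.0632 + -0.018036·17.3678 = 0.1524  (Kellogg)
  w_3 = 0.225704·0.7086 + -0.018036·11.6576 = -0.0503  (Qualcomm)
  w_4 = 0.225704·0.1782 + -0.018036·11.1491 = -0.1609  (Ford)
  w_5 = 0.225704·3.8837 + -0.018036·37.7666 = 0.1954  (Alcoa)
  w_6 = 0.225704·0.4591 + -0.018036·9.6558 = -0.0705  (Chevron)
Σw_i=1.0000  μᵀw=0.1860
σ²=wᵀΣw=λ₁·μ_p+λ₂ = 0.225704·0.186 + -0.018036 = 0.023945 ≈ 0.0239

0.4586  0.4753  0.1524  -0.0503  -0.1609  0.1954  -0.0705
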